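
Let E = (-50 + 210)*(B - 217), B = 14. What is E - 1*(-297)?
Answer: -32183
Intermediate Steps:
E = -32480 (E = (-50 + 210)*(14 - 217) = 160*(-203) = -32480)
E - 1*(-297) = -32480 - 1*(-297) = -32480 + 297 = -32183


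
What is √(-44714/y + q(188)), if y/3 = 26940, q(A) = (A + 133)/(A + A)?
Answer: √481715859670/1266180 ≈ 0.54815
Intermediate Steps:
q(A) = (133 + A)/(2*A) (q(A) = (133 + A)/((2*A)) = (133 + A)*(1/(2*A)) = (133 + A)/(2*A))
y = 80820 (y = 3*26940 = 80820)
√(-44714/y + q(188)) = √(-44714/80820 + (½)*(133 + 188)/188) = √(-44714*1/80820 + (½)*(1/188)*321) = √(-22357/40410 + 321/376) = √(2282689/7597080) = √481715859670/1266180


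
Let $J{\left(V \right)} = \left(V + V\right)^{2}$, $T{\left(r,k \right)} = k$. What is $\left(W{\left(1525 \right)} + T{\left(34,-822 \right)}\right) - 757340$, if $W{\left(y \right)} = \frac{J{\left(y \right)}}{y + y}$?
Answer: $-755112$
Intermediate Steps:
$J{\left(V \right)} = 4 V^{2}$ ($J{\left(V \right)} = \left(2 V\right)^{2} = 4 V^{2}$)
$W{\left(y \right)} = 2 y$ ($W{\left(y \right)} = \frac{4 y^{2}}{y + y} = \frac{4 y^{2}}{2 y} = \frac{1}{2 y} 4 y^{2} = 2 y$)
$\left(W{\left(1525 \right)} + T{\left(34,-822 \right)}\right) - 757340 = \left(2 \cdot 1525 - 822\right) - 757340 = \left(3050 - 822\right) - 757340 = 2228 - 757340 = -755112$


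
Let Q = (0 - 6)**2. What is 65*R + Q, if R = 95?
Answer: 6211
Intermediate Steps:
Q = 36 (Q = (-6)**2 = 36)
65*R + Q = 65*95 + 36 = 6175 + 36 = 6211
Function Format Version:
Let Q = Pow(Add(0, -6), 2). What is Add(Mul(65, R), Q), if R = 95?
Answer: 6211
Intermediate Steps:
Q = 36 (Q = Pow(-6, 2) = 36)
Add(Mul(65, R), Q) = Add(Mul(65, 95), 36) = Add(6175, 36) = 6211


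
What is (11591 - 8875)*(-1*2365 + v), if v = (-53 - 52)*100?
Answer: -34941340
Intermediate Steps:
v = -10500 (v = -105*100 = -10500)
(11591 - 8875)*(-1*2365 + v) = (11591 - 8875)*(-1*2365 - 10500) = 2716*(-2365 - 10500) = 2716*(-12865) = -34941340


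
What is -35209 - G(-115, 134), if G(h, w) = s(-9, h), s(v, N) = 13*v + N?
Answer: -34977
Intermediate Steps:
s(v, N) = N + 13*v
G(h, w) = -117 + h (G(h, w) = h + 13*(-9) = h - 117 = -117 + h)
-35209 - G(-115, 134) = -35209 - (-117 - 115) = -35209 - 1*(-232) = -35209 + 232 = -34977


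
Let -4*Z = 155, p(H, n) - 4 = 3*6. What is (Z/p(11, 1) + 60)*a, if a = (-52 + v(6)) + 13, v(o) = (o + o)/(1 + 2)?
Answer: -179375/88 ≈ -2038.4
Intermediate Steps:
v(o) = 2*o/3 (v(o) = (2*o)/3 = (2*o)*(⅓) = 2*o/3)
p(H, n) = 22 (p(H, n) = 4 + 3*6 = 4 + 18 = 22)
Z = -155/4 (Z = -¼*155 = -155/4 ≈ -38.750)
a = -35 (a = (-52 + (⅔)*6) + 13 = (-52 + 4) + 13 = -48 + 13 = -35)
(Z/p(11, 1) + 60)*a = (-155/4/22 + 60)*(-35) = (-155/4*1/22 + 60)*(-35) = (-155/88 + 60)*(-35) = (5125/88)*(-35) = -179375/88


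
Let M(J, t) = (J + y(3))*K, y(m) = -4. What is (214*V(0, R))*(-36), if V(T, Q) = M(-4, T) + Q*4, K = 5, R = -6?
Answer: 493056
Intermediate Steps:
M(J, t) = -20 + 5*J (M(J, t) = (J - 4)*5 = (-4 + J)*5 = -20 + 5*J)
V(T, Q) = -40 + 4*Q (V(T, Q) = (-20 + 5*(-4)) + Q*4 = (-20 - 20) + 4*Q = -40 + 4*Q)
(214*V(0, R))*(-36) = (214*(-40 + 4*(-6)))*(-36) = (214*(-40 - 24))*(-36) = (214*(-64))*(-36) = -13696*(-36) = 493056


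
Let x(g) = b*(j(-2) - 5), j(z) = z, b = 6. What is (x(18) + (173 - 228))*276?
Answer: -26772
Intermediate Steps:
x(g) = -42 (x(g) = 6*(-2 - 5) = 6*(-7) = -42)
(x(18) + (173 - 228))*276 = (-42 + (173 - 228))*276 = (-42 - 55)*276 = -97*276 = -26772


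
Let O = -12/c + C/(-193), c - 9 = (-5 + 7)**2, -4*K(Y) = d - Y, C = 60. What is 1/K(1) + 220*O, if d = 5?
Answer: -683629/2509 ≈ -272.47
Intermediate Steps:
K(Y) = -5/4 + Y/4 (K(Y) = -(5 - Y)/4 = -5/4 + Y/4)
c = 13 (c = 9 + (-5 + 7)**2 = 9 + 2**2 = 9 + 4 = 13)
O = -3096/2509 (O = -12/13 + 60/(-193) = -12*1/13 + 60*(-1/193) = -12/13 - 60/193 = -3096/2509 ≈ -1.2340)
1/K(1) + 220*O = 1/(-5/4 + (1/4)*1) + 220*(-3096/2509) = 1/(-5/4 + 1/4) - 681120/2509 = 1/(-1) - 681120/2509 = -1 - 681120/2509 = -683629/2509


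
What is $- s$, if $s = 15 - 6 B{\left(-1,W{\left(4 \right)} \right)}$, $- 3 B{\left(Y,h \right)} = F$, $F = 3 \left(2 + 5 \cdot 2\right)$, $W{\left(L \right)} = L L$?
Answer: $-87$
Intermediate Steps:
$W{\left(L \right)} = L^{2}$
$F = 36$ ($F = 3 \left(2 + 10\right) = 3 \cdot 12 = 36$)
$B{\left(Y,h \right)} = -12$ ($B{\left(Y,h \right)} = \left(- \frac{1}{3}\right) 36 = -12$)
$s = 87$ ($s = 15 - -72 = 15 + 72 = 87$)
$- s = \left(-1\right) 87 = -87$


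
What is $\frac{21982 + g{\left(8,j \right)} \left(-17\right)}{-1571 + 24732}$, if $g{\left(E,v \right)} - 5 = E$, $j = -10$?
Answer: $\frac{21761}{23161} \approx 0.93955$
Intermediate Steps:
$g{\left(E,v \right)} = 5 + E$
$\frac{21982 + g{\left(8,j \right)} \left(-17\right)}{-1571 + 24732} = \frac{21982 + \left(5 + 8\right) \left(-17\right)}{-1571 + 24732} = \frac{21982 + 13 \left(-17\right)}{23161} = \left(21982 - 221\right) \frac{1}{23161} = 21761 \cdot \frac{1}{23161} = \frac{21761}{23161}$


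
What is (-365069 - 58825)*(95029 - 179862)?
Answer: 35960199702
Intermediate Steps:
(-365069 - 58825)*(95029 - 179862) = -423894*(-84833) = 35960199702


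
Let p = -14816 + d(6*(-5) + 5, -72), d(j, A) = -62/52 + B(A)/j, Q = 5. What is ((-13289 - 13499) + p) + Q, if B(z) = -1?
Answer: -27040099/650 ≈ -41600.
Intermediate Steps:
d(j, A) = -31/26 - 1/j (d(j, A) = -62/52 - 1/j = -62*1/52 - 1/j = -31/26 - 1/j)
p = -9631149/650 (p = -14816 + (-31/26 - 1/(6*(-5) + 5)) = -14816 + (-31/26 - 1/(-30 + 5)) = -14816 + (-31/26 - 1/(-25)) = -14816 + (-31/26 - 1*(-1/25)) = -14816 + (-31/26 + 1/25) = -14816 - 749/650 = -9631149/650 ≈ -14817.)
((-13289 - 13499) + p) + Q = ((-13289 - 13499) - 9631149/650) + 5 = (-26788 - 9631149/650) + 5 = -27043349/650 + 5 = -27040099/650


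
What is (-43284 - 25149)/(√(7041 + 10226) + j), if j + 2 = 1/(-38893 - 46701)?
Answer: -1002731727386178/126474483405491 - 501362934965988*√17267/126474483405491 ≈ -528.83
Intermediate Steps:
j = -171189/85594 (j = -2 + 1/(-38893 - 46701) = -2 + 1/(-85594) = -2 - 1/85594 = -171189/85594 ≈ -2.0000)
(-43284 - 25149)/(√(7041 + 10226) + j) = (-43284 - 25149)/(√(7041 + 10226) - 171189/85594) = -68433/(√17267 - 171189/85594) = -68433/(-171189/85594 + √17267)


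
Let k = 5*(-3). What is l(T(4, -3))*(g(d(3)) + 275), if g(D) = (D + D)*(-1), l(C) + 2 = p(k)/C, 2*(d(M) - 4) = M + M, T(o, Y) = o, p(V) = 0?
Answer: -522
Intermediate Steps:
k = -15
d(M) = 4 + M (d(M) = 4 + (M + M)/2 = 4 + (2*M)/2 = 4 + M)
l(C) = -2 (l(C) = -2 + 0/C = -2 + 0 = -2)
g(D) = -2*D (g(D) = (2*D)*(-1) = -2*D)
l(T(4, -3))*(g(d(3)) + 275) = -2*(-2*(4 + 3) + 275) = -2*(-2*7 + 275) = -2*(-14 + 275) = -2*261 = -522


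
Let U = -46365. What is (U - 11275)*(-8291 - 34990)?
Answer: 2494716840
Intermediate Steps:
(U - 11275)*(-8291 - 34990) = (-46365 - 11275)*(-8291 - 34990) = -57640*(-43281) = 2494716840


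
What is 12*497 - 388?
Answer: 5576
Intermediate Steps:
12*497 - 388 = 5964 - 388 = 5576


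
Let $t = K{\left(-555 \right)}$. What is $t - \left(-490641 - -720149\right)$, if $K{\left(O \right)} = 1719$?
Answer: $-227789$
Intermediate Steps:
$t = 1719$
$t - \left(-490641 - -720149\right) = 1719 - \left(-490641 - -720149\right) = 1719 - \left(-490641 + 720149\right) = 1719 - 229508 = -227789$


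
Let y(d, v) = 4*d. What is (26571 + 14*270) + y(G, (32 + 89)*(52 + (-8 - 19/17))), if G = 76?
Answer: 30655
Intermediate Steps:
(26571 + 14*270) + y(G, (32 + 89)*(52 + (-8 - 19/17))) = (26571 + 14*270) + 4*76 = (26571 + 3780) + 304 = 30351 + 304 = 30655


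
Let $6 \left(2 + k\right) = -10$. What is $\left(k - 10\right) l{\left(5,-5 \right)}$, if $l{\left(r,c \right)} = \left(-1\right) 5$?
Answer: $\frac{205}{3} \approx 68.333$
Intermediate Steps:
$k = - \frac{11}{3}$ ($k = -2 + \frac{1}{6} \left(-10\right) = -2 - \frac{5}{3} = - \frac{11}{3} \approx -3.6667$)
$l{\left(r,c \right)} = -5$
$\left(k - 10\right) l{\left(5,-5 \right)} = \left(- \frac{11}{3} - 10\right) \left(-5\right) = \left(- \frac{41}{3}\right) \left(-5\right) = \frac{205}{3}$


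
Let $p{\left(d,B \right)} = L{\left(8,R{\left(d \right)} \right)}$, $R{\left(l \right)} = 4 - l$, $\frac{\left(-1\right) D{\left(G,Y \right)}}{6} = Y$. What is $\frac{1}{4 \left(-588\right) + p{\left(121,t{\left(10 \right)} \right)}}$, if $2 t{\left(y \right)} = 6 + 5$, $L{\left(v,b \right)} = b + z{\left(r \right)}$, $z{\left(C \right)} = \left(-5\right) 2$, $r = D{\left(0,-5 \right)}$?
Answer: $- \frac{1}{2479} \approx -0.00040339$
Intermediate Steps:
$D{\left(G,Y \right)} = - 6 Y$
$r = 30$ ($r = \left(-6\right) \left(-5\right) = 30$)
$z{\left(C \right)} = -10$
$L{\left(v,b \right)} = -10 + b$ ($L{\left(v,b \right)} = b - 10 = -10 + b$)
$t{\left(y \right)} = \frac{11}{2}$ ($t{\left(y \right)} = \frac{6 + 5}{2} = \frac{1}{2} \cdot 11 = \frac{11}{2}$)
$p{\left(d,B \right)} = -6 - d$ ($p{\left(d,B \right)} = -10 - \left(-4 + d\right) = -6 - d$)
$\frac{1}{4 \left(-588\right) + p{\left(121,t{\left(10 \right)} \right)}} = \frac{1}{4 \left(-588\right) - 127} = \frac{1}{-2352 - 127} = \frac{1}{-2479} = - \frac{1}{2479}$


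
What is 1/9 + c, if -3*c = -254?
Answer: 763/9 ≈ 84.778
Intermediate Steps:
c = 254/3 (c = -⅓*(-254) = 254/3 ≈ 84.667)
1/9 + c = 1/9 + 254/3 = ⅑ + 254/3 = 763/9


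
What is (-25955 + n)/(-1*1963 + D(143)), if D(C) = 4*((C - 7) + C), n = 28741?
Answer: -398/121 ≈ -3.2893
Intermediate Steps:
D(C) = -28 + 8*C (D(C) = 4*((-7 + C) + C) = 4*(-7 + 2*C) = -28 + 8*C)
(-25955 + n)/(-1*1963 + D(143)) = (-25955 + 28741)/(-1*1963 + (-28 + 8*143)) = 2786/(-1963 + (-28 + 1144)) = 2786/(-1963 + 1116) = 2786/(-847) = 2786*(-1/847) = -398/121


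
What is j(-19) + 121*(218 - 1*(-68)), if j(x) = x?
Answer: 34587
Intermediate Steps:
j(-19) + 121*(218 - 1*(-68)) = -19 + 121*(218 - 1*(-68)) = -19 + 121*(218 + 68) = -19 + 121*286 = -19 + 34606 = 34587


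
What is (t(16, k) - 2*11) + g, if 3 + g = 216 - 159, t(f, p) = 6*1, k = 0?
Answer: 38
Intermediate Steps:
t(f, p) = 6
g = 54 (g = -3 + (216 - 159) = -3 + 57 = 54)
(t(16, k) - 2*11) + g = (6 - 2*11) + 54 = (6 - 1*22) + 54 = (6 - 22) + 54 = -16 + 54 = 38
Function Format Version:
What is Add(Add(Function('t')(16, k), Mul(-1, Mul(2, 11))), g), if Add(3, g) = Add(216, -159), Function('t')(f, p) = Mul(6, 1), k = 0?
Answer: 38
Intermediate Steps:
Function('t')(f, p) = 6
g = 54 (g = Add(-3, Add(216, -159)) = Add(-3, 57) = 54)
Add(Add(Function('t')(16, k), Mul(-1, Mul(2, 11))), g) = Add(Add(6, Mul(-1, Mul(2, 11))), 54) = Add(Add(6, Mul(-1, 22)), 54) = Add(Add(6, -22), 54) = Add(-16, 54) = 38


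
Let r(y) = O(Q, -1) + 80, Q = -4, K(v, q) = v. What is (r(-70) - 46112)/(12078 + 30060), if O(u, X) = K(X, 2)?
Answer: -46033/42138 ≈ -1.0924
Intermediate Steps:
O(u, X) = X
r(y) = 79 (r(y) = -1 + 80 = 79)
(r(-70) - 46112)/(12078 + 30060) = (79 - 46112)/(12078 + 30060) = -46033/42138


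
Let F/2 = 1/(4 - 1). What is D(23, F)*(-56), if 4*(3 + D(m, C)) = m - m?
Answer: 168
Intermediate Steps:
F = ⅔ (F = 2/(4 - 1) = 2/3 = 2*(⅓) = ⅔ ≈ 0.66667)
D(m, C) = -3 (D(m, C) = -3 + (m - m)/4 = -3 + (¼)*0 = -3 + 0 = -3)
D(23, F)*(-56) = -3*(-56) = 168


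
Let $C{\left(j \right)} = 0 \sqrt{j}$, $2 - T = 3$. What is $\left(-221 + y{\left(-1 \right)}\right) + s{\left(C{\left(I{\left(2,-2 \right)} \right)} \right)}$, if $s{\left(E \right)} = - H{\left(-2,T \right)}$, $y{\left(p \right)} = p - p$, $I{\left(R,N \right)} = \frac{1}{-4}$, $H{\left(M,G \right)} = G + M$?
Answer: $-218$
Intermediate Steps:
$T = -1$ ($T = 2 - 3 = -1$)
$I{\left(R,N \right)} = - \frac{1}{4}$
$C{\left(j \right)} = 0$
$y{\left(p \right)} = 0$
$s{\left(E \right)} = 3$ ($s{\left(E \right)} = - (-1 - 2) = \left(-1\right) \left(-3\right) = 3$)
$\left(-221 + y{\left(-1 \right)}\right) + s{\left(C{\left(I{\left(2,-2 \right)} \right)} \right)} = \left(-221 + 0\right) + 3 = -221 + 3 = -218$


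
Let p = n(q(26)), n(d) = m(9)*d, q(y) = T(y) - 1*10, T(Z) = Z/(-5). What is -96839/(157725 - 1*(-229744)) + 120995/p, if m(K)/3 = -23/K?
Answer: 703057900253/677295812 ≈ 1038.0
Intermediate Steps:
T(Z) = -Z/5 (T(Z) = Z*(-⅕) = -Z/5)
q(y) = -10 - y/5 (q(y) = -y/5 - 1*10 = -y/5 - 10 = -10 - y/5)
m(K) = -69/K (m(K) = 3*(-23/K) = -69/K)
n(d) = -23*d/3 (n(d) = (-69/9)*d = (-69*⅑)*d = -23*d/3)
p = 1748/15 (p = -23*(-10 - ⅕*26)/3 = -23*(-10 - 26/5)/3 = -23/3*(-76/5) = 1748/15 ≈ 116.53)
-96839/(157725 - 1*(-229744)) + 120995/p = -96839/(157725 - 1*(-229744)) + 120995/(1748/15) = -96839/(157725 + 229744) + 120995*(15/1748) = -96839/387469 + 1814925/1748 = 703057900253/677295812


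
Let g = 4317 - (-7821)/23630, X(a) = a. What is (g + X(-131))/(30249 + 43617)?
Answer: 98923001/1745453580 ≈ 0.056675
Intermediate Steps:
g = 102018531/23630 (g = 4317 - (-7821)/23630 = 4317 - 1*(-7821/23630) = 4317 + 7821/23630 = 102018531/23630 ≈ 4317.3)
(g + X(-131))/(30249 + 43617) = (102018531/23630 - 131)/(30249 + 43617) = (98923001/23630)/73866 = (98923001/23630)*(1/73866) = 98923001/1745453580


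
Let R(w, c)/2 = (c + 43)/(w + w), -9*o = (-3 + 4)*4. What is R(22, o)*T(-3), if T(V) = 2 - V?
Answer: 1915/198 ≈ 9.6717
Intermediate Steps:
o = -4/9 (o = -(-3 + 4)*4/9 = -4/9 ≈ -0.44444)
R(w, c) = (43 + c)/w (R(w, c) = 2*((c + 43)/(w + w)) = 2*((43 + c)/((2*w))) = 2*((43 + c)*(1/(2*w))) = 2*((43 + c)/(2*w)) = (43 + c)/w)
R(22, o)*T(-3) = ((43 - 4/9)/22)*(2 - 1*(-3)) = ((1/22)*(383/9))*(2 + 3) = (383/198)*5 = 1915/198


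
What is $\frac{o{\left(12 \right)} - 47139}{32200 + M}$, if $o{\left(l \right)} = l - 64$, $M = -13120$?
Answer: $- \frac{47191}{19080} \approx -2.4733$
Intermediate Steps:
$o{\left(l \right)} = -64 + l$ ($o{\left(l \right)} = l - 64 = -64 + l$)
$\frac{o{\left(12 \right)} - 47139}{32200 + M} = \frac{\left(-64 + 12\right) - 47139}{32200 - 13120} = \frac{-52 - 47139}{19080} = \left(-47191\right) \frac{1}{19080} = - \frac{47191}{19080}$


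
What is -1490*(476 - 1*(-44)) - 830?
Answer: -775630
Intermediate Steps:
-1490*(476 - 1*(-44)) - 830 = -1490*(476 + 44) - 830 = -1490*520 - 830 = -774800 - 830 = -775630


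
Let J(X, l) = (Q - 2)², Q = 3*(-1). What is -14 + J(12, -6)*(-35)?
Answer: -889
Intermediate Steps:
Q = -3
J(X, l) = 25 (J(X, l) = (-3 - 2)² = (-5)² = 25)
-14 + J(12, -6)*(-35) = -14 + 25*(-35) = -14 - 875 = -889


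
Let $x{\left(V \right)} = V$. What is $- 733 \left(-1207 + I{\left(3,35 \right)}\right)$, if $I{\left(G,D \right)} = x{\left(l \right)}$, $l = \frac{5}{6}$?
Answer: $\frac{5304721}{6} \approx 8.8412 \cdot 10^{5}$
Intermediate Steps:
$l = \frac{5}{6}$ ($l = 5 \cdot \frac{1}{6} = \frac{5}{6} \approx 0.83333$)
$I{\left(G,D \right)} = \frac{5}{6}$
$- 733 \left(-1207 + I{\left(3,35 \right)}\right) = - 733 \left(-1207 + \frac{5}{6}\right) = \left(-733\right) \left(- \frac{7237}{6}\right) = \frac{5304721}{6}$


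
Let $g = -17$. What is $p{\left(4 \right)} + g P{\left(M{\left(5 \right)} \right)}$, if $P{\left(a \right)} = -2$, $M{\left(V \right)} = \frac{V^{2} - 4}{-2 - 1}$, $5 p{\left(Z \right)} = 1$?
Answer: $\frac{171}{5} \approx 34.2$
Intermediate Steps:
$p{\left(Z \right)} = \frac{1}{5}$ ($p{\left(Z \right)} = \frac{1}{5} \cdot 1 = \frac{1}{5}$)
$M{\left(V \right)} = \frac{4}{3} - \frac{V^{2}}{3}$ ($M{\left(V \right)} = \frac{-4 + V^{2}}{-3} = \left(-4 + V^{2}\right) \left(- \frac{1}{3}\right) = \frac{4}{3} - \frac{V^{2}}{3}$)
$p{\left(4 \right)} + g P{\left(M{\left(5 \right)} \right)} = \frac{1}{5} - -34 = \frac{1}{5} + 34 = \frac{171}{5}$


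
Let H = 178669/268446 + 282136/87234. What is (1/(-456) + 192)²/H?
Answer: 4986116770902751799/527489111758752 ≈ 9452.5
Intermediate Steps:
H = 5073571789/1300978798 (H = 178669*(1/268446) + 282136*(1/87234) = 178669/268446 + 141068/43617 = 5073571789/1300978798 ≈ 3.8998)
(1/(-456) + 192)²/H = (1/(-456) + 192)²/(5073571789/1300978798) = (-1/456 + 192)²*(1300978798/5073571789) = (87551/456)²*(1300978798/5073571789) = (7665177601/207936)*(1300978798/5073571789) = 4986116770902751799/527489111758752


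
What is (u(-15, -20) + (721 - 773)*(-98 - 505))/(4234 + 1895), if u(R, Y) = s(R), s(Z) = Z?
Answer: 10447/2043 ≈ 5.1136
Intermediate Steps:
u(R, Y) = R
(u(-15, -20) + (721 - 773)*(-98 - 505))/(4234 + 1895) = (-15 + (721 - 773)*(-98 - 505))/(4234 + 1895) = (-15 - 52*(-603))/6129 = (-15 + 31356)*(1/6129) = 31341*(1/6129) = 10447/2043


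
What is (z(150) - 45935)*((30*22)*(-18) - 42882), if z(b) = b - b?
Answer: 2515492470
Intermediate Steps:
z(b) = 0
(z(150) - 45935)*((30*22)*(-18) - 42882) = (0 - 45935)*((30*22)*(-18) - 42882) = -45935*(660*(-18) - 42882) = -45935*(-11880 - 42882) = -45935*(-54762) = 2515492470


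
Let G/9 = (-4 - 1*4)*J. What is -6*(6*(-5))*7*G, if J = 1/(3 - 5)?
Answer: 45360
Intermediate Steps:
J = -1/2 (J = 1/(-2) = -1/2 ≈ -0.50000)
G = 36 (G = 9*((-4 - 1*4)*(-1/2)) = 9*((-4 - 4)*(-1/2)) = 9*(-8*(-1/2)) = 9*4 = 36)
-6*(6*(-5))*7*G = -6*(6*(-5))*7*36 = -6*(-30*7)*36 = -(-1260)*36 = -6*(-7560) = 45360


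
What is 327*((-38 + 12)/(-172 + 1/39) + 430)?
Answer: 943402848/6707 ≈ 1.4066e+5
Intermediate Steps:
327*((-38 + 12)/(-172 + 1/39) + 430) = 327*(-26/(-172 + 1/39) + 430) = 327*(-26/(-6707/39) + 430) = 327*(-26*(-39/6707) + 430) = 327*(1014/6707 + 430) = 327*(2885024/6707) = 943402848/6707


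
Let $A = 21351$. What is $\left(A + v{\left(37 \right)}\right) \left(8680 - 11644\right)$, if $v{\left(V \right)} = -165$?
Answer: $-62795304$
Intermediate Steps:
$\left(A + v{\left(37 \right)}\right) \left(8680 - 11644\right) = \left(21351 - 165\right) \left(8680 - 11644\right) = 21186 \left(-2964\right) = -62795304$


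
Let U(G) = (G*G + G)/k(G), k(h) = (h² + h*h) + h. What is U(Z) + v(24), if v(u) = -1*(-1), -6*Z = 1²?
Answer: 9/4 ≈ 2.2500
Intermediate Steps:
k(h) = h + 2*h² (k(h) = (h² + h²) + h = 2*h² + h = h + 2*h²)
Z = -⅙ (Z = -⅙*1² = -⅙*1 = -⅙ ≈ -0.16667)
v(u) = 1
U(G) = (G + G²)/(G*(1 + 2*G)) (U(G) = (G*G + G)/((G*(1 + 2*G))) = (G² + G)*(1/(G*(1 + 2*G))) = (G + G²)*(1/(G*(1 + 2*G))) = (G + G²)/(G*(1 + 2*G)))
U(Z) + v(24) = (1 - ⅙)/(1 + 2*(-⅙)) + 1 = (⅚)/(1 - ⅓) + 1 = (⅚)/(⅔) + 1 = (3/2)*(⅚) + 1 = 5/4 + 1 = 9/4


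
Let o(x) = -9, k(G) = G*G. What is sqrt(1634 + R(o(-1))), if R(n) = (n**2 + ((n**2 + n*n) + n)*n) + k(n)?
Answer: sqrt(419) ≈ 20.469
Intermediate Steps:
k(G) = G**2
R(n) = 2*n**2 + n*(n + 2*n**2) (R(n) = (n**2 + ((n**2 + n*n) + n)*n) + n**2 = (n**2 + ((n**2 + n**2) + n)*n) + n**2 = (n**2 + (2*n**2 + n)*n) + n**2 = (n**2 + (n + 2*n**2)*n) + n**2 = (n**2 + n*(n + 2*n**2)) + n**2 = 2*n**2 + n*(n + 2*n**2))
sqrt(1634 + R(o(-1))) = sqrt(1634 + (-9)**2*(3 + 2*(-9))) = sqrt(1634 + 81*(3 - 18)) = sqrt(1634 + 81*(-15)) = sqrt(1634 - 1215) = sqrt(419)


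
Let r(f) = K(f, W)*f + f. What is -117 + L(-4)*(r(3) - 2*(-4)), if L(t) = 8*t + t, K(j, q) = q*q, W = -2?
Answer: -945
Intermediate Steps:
K(j, q) = q**2
L(t) = 9*t
r(f) = 5*f (r(f) = (-2)**2*f + f = 4*f + f = 5*f)
-117 + L(-4)*(r(3) - 2*(-4)) = -117 + (9*(-4))*(5*3 - 2*(-4)) = -117 - 36*(15 + 8) = -117 - 36*23 = -117 - 828 = -945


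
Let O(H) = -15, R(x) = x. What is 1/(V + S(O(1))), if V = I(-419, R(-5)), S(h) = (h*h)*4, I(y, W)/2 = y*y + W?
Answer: 1/352012 ≈ 2.8408e-6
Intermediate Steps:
I(y, W) = 2*W + 2*y² (I(y, W) = 2*(y*y + W) = 2*(y² + W) = 2*(W + y²) = 2*W + 2*y²)
S(h) = 4*h² (S(h) = h²*4 = 4*h²)
V = 351112 (V = 2*(-5) + 2*(-419)² = -10 + 2*175561 = -10 + 351122 = 351112)
1/(V + S(O(1))) = 1/(351112 + 4*(-15)²) = 1/(351112 + 4*225) = 1/(351112 + 900) = 1/352012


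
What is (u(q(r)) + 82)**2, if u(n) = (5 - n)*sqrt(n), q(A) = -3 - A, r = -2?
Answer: 6688 + 984*I ≈ 6688.0 + 984.0*I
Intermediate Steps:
u(n) = sqrt(n)*(5 - n)
(u(q(r)) + 82)**2 = (sqrt(-3 - 1*(-2))*(5 - (-3 - 1*(-2))) + 82)**2 = (sqrt(-3 + 2)*(5 - (-3 + 2)) + 82)**2 = (sqrt(-1)*(5 - 1*(-1)) + 82)**2 = (I*(5 + 1) + 82)**2 = (I*6 + 82)**2 = (6*I + 82)**2 = (82 + 6*I)**2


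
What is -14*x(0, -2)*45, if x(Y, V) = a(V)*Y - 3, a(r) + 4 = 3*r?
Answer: 1890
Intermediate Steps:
a(r) = -4 + 3*r
x(Y, V) = -3 + Y*(-4 + 3*V) (x(Y, V) = (-4 + 3*V)*Y - 3 = Y*(-4 + 3*V) - 3 = -3 + Y*(-4 + 3*V))
-14*x(0, -2)*45 = -14*(-3 + 0*(-4 + 3*(-2)))*45 = -14*(-3 + 0*(-4 - 6))*45 = -14*(-3 + 0*(-10))*45 = -14*(-3 + 0)*45 = -14*(-3)*45 = -(-42)*45 = -1*(-1890) = 1890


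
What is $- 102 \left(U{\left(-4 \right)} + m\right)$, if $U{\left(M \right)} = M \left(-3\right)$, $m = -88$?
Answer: $7752$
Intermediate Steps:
$U{\left(M \right)} = - 3 M$
$- 102 \left(U{\left(-4 \right)} + m\right) = - 102 \left(\left(-3\right) \left(-4\right) - 88\right) = - 102 \left(12 - 88\right) = \left(-102\right) \left(-76\right) = 7752$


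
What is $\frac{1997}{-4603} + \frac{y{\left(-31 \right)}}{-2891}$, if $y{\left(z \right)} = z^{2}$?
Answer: $- \frac{10196810}{13307273} \approx -0.76626$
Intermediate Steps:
$\frac{1997}{-4603} + \frac{y{\left(-31 \right)}}{-2891} = \frac{1997}{-4603} + \frac{\left(-31\right)^{2}}{-2891} = 1997 \left(- \frac{1}{4603}\right) + 961 \left(- \frac{1}{2891}\right) = - \frac{1997}{4603} - \frac{961}{2891} = - \frac{10196810}{13307273}$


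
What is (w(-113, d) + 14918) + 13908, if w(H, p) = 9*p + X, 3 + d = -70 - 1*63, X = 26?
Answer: 27628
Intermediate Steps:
d = -136 (d = -3 + (-70 - 1*63) = -3 + (-70 - 63) = -3 - 133 = -136)
w(H, p) = 26 + 9*p (w(H, p) = 9*p + 26 = 26 + 9*p)
(w(-113, d) + 14918) + 13908 = ((26 + 9*(-136)) + 14918) + 13908 = ((26 - 1224) + 14918) + 13908 = (-1198 + 14918) + 13908 = 13720 + 13908 = 27628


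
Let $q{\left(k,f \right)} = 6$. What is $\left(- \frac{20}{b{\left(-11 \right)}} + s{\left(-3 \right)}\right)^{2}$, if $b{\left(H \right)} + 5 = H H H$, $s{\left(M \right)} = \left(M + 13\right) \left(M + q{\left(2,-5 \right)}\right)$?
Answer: $\frac{100500625}{111556} \approx 900.9$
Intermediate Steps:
$s{\left(M \right)} = \left(6 + M\right) \left(13 + M\right)$ ($s{\left(M \right)} = \left(M + 13\right) \left(M + 6\right) = \left(13 + M\right) \left(6 + M\right) = \left(6 + M\right) \left(13 + M\right)$)
$b{\left(H \right)} = -5 + H^{3}$ ($b{\left(H \right)} = -5 + H H H = -5 + H^{2} H = -5 + H^{3}$)
$\left(- \frac{20}{b{\left(-11 \right)}} + s{\left(-3 \right)}\right)^{2} = \left(- \frac{20}{-5 + \left(-11\right)^{3}} + \left(78 + \left(-3\right)^{2} + 19 \left(-3\right)\right)\right)^{2} = \left(- \frac{20}{-5 - 1331} + \left(78 + 9 - 57\right)\right)^{2} = \left(- \frac{20}{-1336} + 30\right)^{2} = \left(\left(-20\right) \left(- \frac{1}{1336}\right) + 30\right)^{2} = \left(\frac{5}{334} + 30\right)^{2} = \left(\frac{10025}{334}\right)^{2} = \frac{100500625}{111556}$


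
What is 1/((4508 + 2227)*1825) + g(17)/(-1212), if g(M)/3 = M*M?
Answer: -3552206971/4965715500 ≈ -0.71535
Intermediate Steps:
g(M) = 3*M² (g(M) = 3*(M*M) = 3*M²)
1/((4508 + 2227)*1825) + g(17)/(-1212) = 1/((4508 + 2227)*1825) + (3*17²)/(-1212) = (1/1825)/6735 + (3*289)*(-1/1212) = (1/6735)*(1/1825) + 867*(-1/1212) = 1/12291375 - 289/404 = -3552206971/4965715500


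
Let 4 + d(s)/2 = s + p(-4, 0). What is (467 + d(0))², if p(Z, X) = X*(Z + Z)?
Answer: 210681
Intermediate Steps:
p(Z, X) = 2*X*Z (p(Z, X) = X*(2*Z) = 2*X*Z)
d(s) = -8 + 2*s (d(s) = -8 + 2*(s + 2*0*(-4)) = -8 + 2*(s + 0) = -8 + 2*s)
(467 + d(0))² = (467 + (-8 + 2*0))² = (467 + (-8 + 0))² = (467 - 8)² = 459² = 210681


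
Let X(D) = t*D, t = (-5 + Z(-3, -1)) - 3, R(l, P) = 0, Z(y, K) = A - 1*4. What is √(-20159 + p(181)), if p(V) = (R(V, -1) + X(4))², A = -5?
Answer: I*√15535 ≈ 124.64*I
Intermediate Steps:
Z(y, K) = -9 (Z(y, K) = -5 - 1*4 = -5 - 4 = -9)
t = -17 (t = (-5 - 9) - 3 = -14 - 3 = -17)
X(D) = -17*D
p(V) = 4624 (p(V) = (0 - 17*4)² = (0 - 68)² = (-68)² = 4624)
√(-20159 + p(181)) = √(-20159 + 4624) = √(-15535) = I*√15535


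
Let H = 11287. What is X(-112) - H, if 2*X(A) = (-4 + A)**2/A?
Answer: -158859/14 ≈ -11347.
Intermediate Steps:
X(A) = (-4 + A)**2/(2*A) (X(A) = ((-4 + A)**2/A)/2 = (-4 + A)**2/(2*A))
X(-112) - H = (1/2)*(-4 - 112)**2/(-112) - 1*11287 = (1/2)*(-1/112)*(-116)**2 - 11287 = (1/2)*(-1/112)*13456 - 11287 = -841/14 - 11287 = -158859/14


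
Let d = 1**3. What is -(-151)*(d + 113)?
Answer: 17214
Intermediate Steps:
d = 1
-(-151)*(d + 113) = -(-151)*(1 + 113) = -(-151)*114 = -1*(-17214) = 17214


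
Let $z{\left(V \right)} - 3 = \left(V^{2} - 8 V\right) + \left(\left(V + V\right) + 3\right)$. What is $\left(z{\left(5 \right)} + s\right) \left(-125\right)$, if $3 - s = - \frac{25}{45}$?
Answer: $- \frac{5125}{9} \approx -569.44$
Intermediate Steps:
$s = \frac{32}{9}$ ($s = 3 - - \frac{25}{45} = 3 - \left(-25\right) \frac{1}{45} = 3 - - \frac{5}{9} = 3 + \frac{5}{9} = \frac{32}{9} \approx 3.5556$)
$z{\left(V \right)} = 6 + V^{2} - 6 V$ ($z{\left(V \right)} = 3 + \left(\left(V^{2} - 8 V\right) + \left(\left(V + V\right) + 3\right)\right) = 3 + \left(\left(V^{2} - 8 V\right) + \left(2 V + 3\right)\right) = 3 + \left(\left(V^{2} - 8 V\right) + \left(3 + 2 V\right)\right) = 3 + \left(3 + V^{2} - 6 V\right) = 6 + V^{2} - 6 V$)
$\left(z{\left(5 \right)} + s\right) \left(-125\right) = \left(\left(6 + 5^{2} - 30\right) + \frac{32}{9}\right) \left(-125\right) = \left(\left(6 + 25 - 30\right) + \frac{32}{9}\right) \left(-125\right) = \left(1 + \frac{32}{9}\right) \left(-125\right) = \frac{41}{9} \left(-125\right) = - \frac{5125}{9}$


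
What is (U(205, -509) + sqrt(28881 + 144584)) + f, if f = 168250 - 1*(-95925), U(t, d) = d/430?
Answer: 113594741/430 + sqrt(173465) ≈ 2.6459e+5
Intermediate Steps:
U(t, d) = d/430 (U(t, d) = d*(1/430) = d/430)
f = 264175 (f = 168250 + 95925 = 264175)
(U(205, -509) + sqrt(28881 + 144584)) + f = ((1/430)*(-509) + sqrt(28881 + 144584)) + 264175 = (-509/430 + sqrt(173465)) + 264175 = 113594741/430 + sqrt(173465)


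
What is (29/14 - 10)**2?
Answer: 12321/196 ≈ 62.862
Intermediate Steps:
(29/14 - 10)**2 = (-111/14)**2 = 12321/196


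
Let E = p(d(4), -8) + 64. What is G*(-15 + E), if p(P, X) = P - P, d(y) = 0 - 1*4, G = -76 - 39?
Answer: -5635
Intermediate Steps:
G = -115
d(y) = -4 (d(y) = 0 - 4 = -4)
p(P, X) = 0
E = 64 (E = 0 + 64 = 64)
G*(-15 + E) = -115*(-15 + 64) = -115*49 = -5635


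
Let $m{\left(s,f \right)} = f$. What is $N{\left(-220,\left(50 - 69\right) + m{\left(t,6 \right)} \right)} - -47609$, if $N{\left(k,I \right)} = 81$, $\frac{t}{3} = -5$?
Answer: $47690$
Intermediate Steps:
$t = -15$ ($t = 3 \left(-5\right) = -15$)
$N{\left(-220,\left(50 - 69\right) + m{\left(t,6 \right)} \right)} - -47609 = 81 - -47609 = 81 + 47609 = 47690$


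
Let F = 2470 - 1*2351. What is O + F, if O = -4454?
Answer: -4335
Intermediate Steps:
F = 119 (F = 2470 - 2351 = 119)
O + F = -4454 + 119 = -4335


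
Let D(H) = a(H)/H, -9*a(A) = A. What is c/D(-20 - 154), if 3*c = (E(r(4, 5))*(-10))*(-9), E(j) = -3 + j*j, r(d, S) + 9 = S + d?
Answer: 810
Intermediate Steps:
a(A) = -A/9
D(H) = -⅑ (D(H) = (-H/9)/H = -⅑)
r(d, S) = -9 + S + d (r(d, S) = -9 + (S + d) = -9 + S + d)
E(j) = -3 + j²
c = -90 (c = (((-3 + (-9 + 5 + 4)²)*(-10))*(-9))/3 = (((-3 + 0²)*(-10))*(-9))/3 = (((-3 + 0)*(-10))*(-9))/3 = (-3*(-10)*(-9))/3 = (30*(-9))/3 = (⅓)*(-270) = -90)
c/D(-20 - 154) = -90/(-⅑) = -90*(-9) = 810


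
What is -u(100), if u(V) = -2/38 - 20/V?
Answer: 24/95 ≈ 0.25263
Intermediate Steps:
u(V) = -1/19 - 20/V (u(V) = -2*1/38 - 20/V = -1/19 - 20/V)
-u(100) = -(-380 - 1*100)/(19*100) = -(-380 - 100)/(19*100) = -(-480)/(19*100) = -1*(-24/95) = 24/95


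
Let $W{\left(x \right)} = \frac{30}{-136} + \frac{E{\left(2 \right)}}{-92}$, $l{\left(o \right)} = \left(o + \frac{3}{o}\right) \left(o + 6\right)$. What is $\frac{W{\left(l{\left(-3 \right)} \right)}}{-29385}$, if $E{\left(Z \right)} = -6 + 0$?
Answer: $\frac{27}{5106460} \approx 5.2874 \cdot 10^{-6}$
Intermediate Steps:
$l{\left(o \right)} = \left(6 + o\right) \left(o + \frac{3}{o}\right)$ ($l{\left(o \right)} = \left(o + \frac{3}{o}\right) \left(6 + o\right) = \left(6 + o\right) \left(o + \frac{3}{o}\right)$)
$E{\left(Z \right)} = -6$
$W{\left(x \right)} = - \frac{243}{1564}$ ($W{\left(x \right)} = \frac{30}{-136} - \frac{6}{-92} = 30 \left(- \frac{1}{136}\right) - - \frac{3}{46} = - \frac{15}{68} + \frac{3}{46} = - \frac{243}{1564}$)
$\frac{W{\left(l{\left(-3 \right)} \right)}}{-29385} = - \frac{243}{1564 \left(-29385\right)} = \left(- \frac{243}{1564}\right) \left(- \frac{1}{29385}\right) = \frac{27}{5106460}$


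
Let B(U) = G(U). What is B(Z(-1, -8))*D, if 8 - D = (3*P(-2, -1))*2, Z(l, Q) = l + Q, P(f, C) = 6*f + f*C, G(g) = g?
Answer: -612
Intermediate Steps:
P(f, C) = 6*f + C*f
Z(l, Q) = Q + l
B(U) = U
D = 68 (D = 8 - 3*(-2*(6 - 1))*2 = 8 - 3*(-2*5)*2 = 8 - 3*(-10)*2 = 8 - (-30)*2 = 8 - 1*(-60) = 8 + 60 = 68)
B(Z(-1, -8))*D = (-8 - 1)*68 = -9*68 = -612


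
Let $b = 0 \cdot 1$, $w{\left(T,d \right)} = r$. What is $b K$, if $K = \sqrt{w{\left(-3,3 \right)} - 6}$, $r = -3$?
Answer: $0$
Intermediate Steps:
$w{\left(T,d \right)} = -3$
$b = 0$
$K = 3 i$ ($K = \sqrt{-3 - 6} = \sqrt{-9} = 3 i \approx 3.0 i$)
$b K = 0 \cdot 3 i = 0$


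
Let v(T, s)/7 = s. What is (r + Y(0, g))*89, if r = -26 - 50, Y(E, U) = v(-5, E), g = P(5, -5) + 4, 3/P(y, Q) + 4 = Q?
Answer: -6764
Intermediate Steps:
v(T, s) = 7*s
P(y, Q) = 3/(-4 + Q)
g = 11/3 (g = 3/(-4 - 5) + 4 = 3/(-9) + 4 = 3*(-⅑) + 4 = -⅓ + 4 = 11/3 ≈ 3.6667)
Y(E, U) = 7*E
r = -76
(r + Y(0, g))*89 = (-76 + 7*0)*89 = (-76 + 0)*89 = -76*89 = -6764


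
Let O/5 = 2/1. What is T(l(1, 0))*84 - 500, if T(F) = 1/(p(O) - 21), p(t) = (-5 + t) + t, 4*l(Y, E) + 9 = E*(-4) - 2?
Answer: -514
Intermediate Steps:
O = 10 (O = 5*(2/1) = 5*(2*1) = 5*2 = 10)
l(Y, E) = -11/4 - E (l(Y, E) = -9/4 + (E*(-4) - 2)/4 = -9/4 + (-4*E - 2)/4 = -9/4 + (-2 - 4*E)/4 = -9/4 + (-½ - E) = -11/4 - E)
p(t) = -5 + 2*t
T(F) = -⅙ (T(F) = 1/((-5 + 2*10) - 21) = 1/((-5 + 20) - 21) = 1/(15 - 21) = 1/(-6) = -⅙)
T(l(1, 0))*84 - 500 = -⅙*84 - 500 = -14 - 500 = -514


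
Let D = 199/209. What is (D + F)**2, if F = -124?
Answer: 661364089/43681 ≈ 15141.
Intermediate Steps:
D = 199/209 (D = 199*(1/209) = 199/209 ≈ 0.95215)
(D + F)**2 = (199/209 - 124)**2 = (-25717/209)**2 = 661364089/43681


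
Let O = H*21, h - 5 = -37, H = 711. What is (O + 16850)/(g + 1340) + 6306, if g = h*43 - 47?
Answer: 491617/83 ≈ 5923.1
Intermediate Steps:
h = -32 (h = 5 - 37 = -32)
g = -1423 (g = -32*43 - 47 = -1376 - 47 = -1423)
O = 14931 (O = 711*21 = 14931)
(O + 16850)/(g + 1340) + 6306 = (14931 + 16850)/(-1423 + 1340) + 6306 = 31781/(-83) + 6306 = 31781*(-1/83) + 6306 = -31781/83 + 6306 = 491617/83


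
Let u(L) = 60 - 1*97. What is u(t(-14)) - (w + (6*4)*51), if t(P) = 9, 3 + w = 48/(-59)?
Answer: -74174/59 ≈ -1257.2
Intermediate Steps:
w = -225/59 (w = -3 + 48/(-59) = -3 + 48*(-1/59) = -3 - 48/59 = -225/59 ≈ -3.8136)
u(L) = -37 (u(L) = 60 - 97 = -37)
u(t(-14)) - (w + (6*4)*51) = -37 - (-225/59 + (6*4)*51) = -37 - (-225/59 + 24*51) = -37 - (-225/59 + 1224) = -37 - 1*71991/59 = -37 - 71991/59 = -74174/59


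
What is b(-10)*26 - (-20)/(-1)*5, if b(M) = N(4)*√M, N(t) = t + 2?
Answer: -100 + 156*I*√10 ≈ -100.0 + 493.32*I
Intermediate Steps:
N(t) = 2 + t
b(M) = 6*√M (b(M) = (2 + 4)*√M = 6*√M)
b(-10)*26 - (-20)/(-1)*5 = (6*√(-10))*26 - (-20)/(-1)*5 = (6*(I*√10))*26 - (-20)*(-1)*5 = (6*I*√10)*26 - 5*4*5 = 156*I*√10 - 20*5 = 156*I*√10 - 100 = -100 + 156*I*√10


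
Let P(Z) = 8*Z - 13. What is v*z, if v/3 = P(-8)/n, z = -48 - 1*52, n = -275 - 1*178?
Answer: -7700/151 ≈ -50.993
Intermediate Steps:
P(Z) = -13 + 8*Z
n = -453 (n = -275 - 178 = -453)
z = -100 (z = -48 - 52 = -100)
v = 77/151 (v = 3*((-13 + 8*(-8))/(-453)) = 3*((-13 - 64)*(-1/453)) = 3*(-77*(-1/453)) = 3*(77/453) = 77/151 ≈ 0.50993)
v*z = (77/151)*(-100) = -7700/151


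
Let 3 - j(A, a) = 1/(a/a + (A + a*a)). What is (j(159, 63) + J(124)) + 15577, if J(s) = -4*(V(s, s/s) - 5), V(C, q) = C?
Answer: 62364415/4129 ≈ 15104.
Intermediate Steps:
j(A, a) = 3 - 1/(1 + A + a²) (j(A, a) = 3 - 1/(a/a + (A + a*a)) = 3 - 1/(1 + (A + a²)) = 3 - 1/(1 + A + a²))
J(s) = 20 - 4*s (J(s) = -4*(s - 5) = -4*(-5 + s) = 20 - 4*s)
(j(159, 63) + J(124)) + 15577 = ((2 + 3*159 + 3*63²)/(1 + 159 + 63²) + (20 - 4*124)) + 15577 = ((2 + 477 + 3*3969)/(1 + 159 + 3969) + (20 - 496)) + 15577 = ((2 + 477 + 11907)/4129 - 476) + 15577 = ((1/4129)*12386 - 476) + 15577 = (12386/4129 - 476) + 15577 = -1953018/4129 + 15577 = 62364415/4129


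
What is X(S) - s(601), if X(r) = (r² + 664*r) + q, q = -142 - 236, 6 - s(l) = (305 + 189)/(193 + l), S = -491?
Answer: -33874572/397 ≈ -85326.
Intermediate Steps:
s(l) = 6 - 494/(193 + l) (s(l) = 6 - (305 + 189)/(193 + l) = 6 - 494/(193 + l))
q = -378
X(r) = -378 + r² + 664*r (X(r) = (r² + 664*r) - 378 = -378 + r² + 664*r)
X(S) - s(601) = (-378 + (-491)² + 664*(-491)) - 2*(332 + 3*601)/(193 + 601) = (-378 + 241081 - 326024) - 2*(332 + 1803)/794 = -85321 - 2*2135/794 = -85321 - 1*2135/397 = -85321 - 2135/397 = -33874572/397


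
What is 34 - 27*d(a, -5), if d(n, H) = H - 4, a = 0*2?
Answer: 277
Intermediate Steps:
a = 0
d(n, H) = -4 + H
34 - 27*d(a, -5) = 34 - 27*(-4 - 5) = 34 - 27*(-9) = 34 + 243 = 277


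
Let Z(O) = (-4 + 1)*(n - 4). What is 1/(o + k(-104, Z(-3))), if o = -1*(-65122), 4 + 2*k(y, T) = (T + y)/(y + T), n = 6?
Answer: 2/130241 ≈ 1.5356e-5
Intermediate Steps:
Z(O) = -6 (Z(O) = (-4 + 1)*(6 - 4) = -3*2 = -6)
k(y, T) = -3/2 (k(y, T) = -2 + ((T + y)/(y + T))/2 = -2 + ((T + y)/(T + y))/2 = -2 + (½)*1 = -2 + ½ = -3/2)
o = 65122
1/(o + k(-104, Z(-3))) = 1/(65122 - 3/2) = 1/(130241/2) = 2/130241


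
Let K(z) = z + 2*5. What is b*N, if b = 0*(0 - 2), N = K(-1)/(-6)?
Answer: 0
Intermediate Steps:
K(z) = 10 + z (K(z) = z + 10 = 10 + z)
N = -3/2 (N = (10 - 1)/(-6) = 9*(-⅙) = -3/2 ≈ -1.5000)
b = 0 (b = 0*(-2) = 0)
b*N = 0*(-3/2) = 0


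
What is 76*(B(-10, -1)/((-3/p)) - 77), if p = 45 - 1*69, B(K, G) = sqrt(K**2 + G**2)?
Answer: -5852 + 608*sqrt(101) ≈ 258.32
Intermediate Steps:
B(K, G) = sqrt(G**2 + K**2)
p = -24 (p = 45 - 69 = -24)
76*(B(-10, -1)/((-3/p)) - 77) = 76*(sqrt((-1)**2 + (-10)**2)/((-3/(-24))) - 77) = 76*(sqrt(1 + 100)/((-3*(-1/24))) - 77) = 76*(sqrt(101)/(1/8) - 77) = 76*(sqrt(101)*8 - 77) = 76*(8*sqrt(101) - 77) = 76*(-77 + 8*sqrt(101)) = -5852 + 608*sqrt(101)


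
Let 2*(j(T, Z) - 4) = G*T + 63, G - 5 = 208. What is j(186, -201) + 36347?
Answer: 112383/2 ≈ 56192.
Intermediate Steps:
G = 213 (G = 5 + 208 = 213)
j(T, Z) = 71/2 + 213*T/2 (j(T, Z) = 4 + (213*T + 63)/2 = 4 + (63 + 213*T)/2 = 4 + (63/2 + 213*T/2) = 71/2 + 213*T/2)
j(186, -201) + 36347 = (71/2 + (213/2)*186) + 36347 = (71/2 + 19809) + 36347 = 39689/2 + 36347 = 112383/2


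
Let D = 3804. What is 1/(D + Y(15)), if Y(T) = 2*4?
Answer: 1/3812 ≈ 0.00026233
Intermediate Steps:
Y(T) = 8
1/(D + Y(15)) = 1/(3804 + 8) = 1/3812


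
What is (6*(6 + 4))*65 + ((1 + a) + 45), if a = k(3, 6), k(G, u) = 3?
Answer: 3949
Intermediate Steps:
a = 3
(6*(6 + 4))*65 + ((1 + a) + 45) = (6*(6 + 4))*65 + ((1 + 3) + 45) = (6*10)*65 + (4 + 45) = 60*65 + 49 = 3900 + 49 = 3949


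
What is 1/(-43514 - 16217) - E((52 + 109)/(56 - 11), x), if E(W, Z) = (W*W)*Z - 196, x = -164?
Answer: 277626341039/120955275 ≈ 2295.3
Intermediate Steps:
E(W, Z) = -196 + Z*W² (E(W, Z) = W²*Z - 196 = Z*W² - 196 = -196 + Z*W²)
1/(-43514 - 16217) - E((52 + 109)/(56 - 11), x) = 1/(-43514 - 16217) - (-196 - 164*(52 + 109)²/(56 - 11)²) = 1/(-59731) - (-196 - 164*(161/45)²) = -1/59731 - (-196 - 164*(161*(1/45))²) = -1/59731 - (-196 - 164*(161/45)²) = -1/59731 - (-196 - 164*25921/2025) = -1/59731 - (-196 - 4251044/2025) = -1/59731 - 1*(-4647944/2025) = -1/59731 + 4647944/2025 = 277626341039/120955275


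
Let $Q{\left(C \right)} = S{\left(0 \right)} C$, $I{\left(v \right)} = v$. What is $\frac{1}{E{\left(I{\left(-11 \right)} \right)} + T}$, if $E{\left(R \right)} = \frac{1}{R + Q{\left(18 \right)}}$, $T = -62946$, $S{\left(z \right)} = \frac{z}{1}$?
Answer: $- \frac{11}{692407} \approx -1.5887 \cdot 10^{-5}$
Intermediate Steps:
$S{\left(z \right)} = z$ ($S{\left(z \right)} = z 1 = z$)
$Q{\left(C \right)} = 0$ ($Q{\left(C \right)} = 0 C = 0$)
$E{\left(R \right)} = \frac{1}{R}$ ($E{\left(R \right)} = \frac{1}{R + 0} = \frac{1}{R}$)
$\frac{1}{E{\left(I{\left(-11 \right)} \right)} + T} = \frac{1}{\frac{1}{-11} - 62946} = \frac{1}{- \frac{1}{11} - 62946} = \frac{1}{- \frac{692407}{11}} = - \frac{11}{692407}$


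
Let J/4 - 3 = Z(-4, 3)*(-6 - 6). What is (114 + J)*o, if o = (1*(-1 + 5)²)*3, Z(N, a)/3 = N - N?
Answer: 6048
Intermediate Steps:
Z(N, a) = 0 (Z(N, a) = 3*(N - N) = 3*0 = 0)
J = 12 (J = 12 + 4*(0*(-6 - 6)) = 12 + 4*(0*(-12)) = 12 + 4*0 = 12 + 0 = 12)
o = 48 (o = (1*4²)*3 = (1*16)*3 = 16*3 = 48)
(114 + J)*o = (114 + 12)*48 = 126*48 = 6048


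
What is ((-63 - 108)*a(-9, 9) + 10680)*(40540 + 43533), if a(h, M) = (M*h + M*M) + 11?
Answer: 739758327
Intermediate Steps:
a(h, M) = 11 + M**2 + M*h (a(h, M) = (M*h + M**2) + 11 = (M**2 + M*h) + 11 = 11 + M**2 + M*h)
((-63 - 108)*a(-9, 9) + 10680)*(40540 + 43533) = ((-63 - 108)*(11 + 9**2 + 9*(-9)) + 10680)*(40540 + 43533) = (-171*(11 + 81 - 81) + 10680)*84073 = (-171*11 + 10680)*84073 = (-1881 + 10680)*84073 = 8799*84073 = 739758327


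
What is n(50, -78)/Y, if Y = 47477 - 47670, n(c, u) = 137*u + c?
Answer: 10636/193 ≈ 55.109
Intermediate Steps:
n(c, u) = c + 137*u
Y = -193
n(50, -78)/Y = (50 + 137*(-78))/(-193) = (50 - 10686)*(-1/193) = -10636*(-1/193) = 10636/193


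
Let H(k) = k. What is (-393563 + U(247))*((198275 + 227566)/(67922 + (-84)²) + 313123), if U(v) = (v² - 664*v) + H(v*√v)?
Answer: -5829082260639935/37489 + 5799007247345*√247/74978 ≈ -1.5427e+11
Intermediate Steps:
U(v) = v² + v^(3/2) - 664*v (U(v) = (v² - 664*v) + v*√v = (v² - 664*v) + v^(3/2) = v² + v^(3/2) - 664*v)
(-393563 + U(247))*((198275 + 227566)/(67922 + (-84)²) + 313123) = (-393563 + (247² + 247^(3/2) - 664*247))*((198275 + 227566)/(67922 + (-84)²) + 313123) = (-393563 + (61009 + 247*√247 - 164008))*(425841/(67922 + 7056) + 313123) = (-393563 + (-102999 + 247*√247))*(425841/74978 + 313123) = (-496562 + 247*√247)*(425841*(1/74978) + 313123) = (-496562 + 247*√247)*(425841/74978 + 313123) = (-496562 + 247*√247)*(23477762135/74978) = -5829082260639935/37489 + 5799007247345*√247/74978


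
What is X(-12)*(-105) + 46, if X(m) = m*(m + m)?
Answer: -30194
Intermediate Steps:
X(m) = 2*m² (X(m) = m*(2*m) = 2*m²)
X(-12)*(-105) + 46 = (2*(-12)²)*(-105) + 46 = (2*144)*(-105) + 46 = 288*(-105) + 46 = -30240 + 46 = -30194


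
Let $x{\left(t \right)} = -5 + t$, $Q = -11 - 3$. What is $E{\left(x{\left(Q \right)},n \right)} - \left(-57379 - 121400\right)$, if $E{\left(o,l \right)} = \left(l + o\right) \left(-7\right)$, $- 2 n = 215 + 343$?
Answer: $180865$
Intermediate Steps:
$n = -279$ ($n = - \frac{215 + 343}{2} = \left(- \frac{1}{2}\right) 558 = -279$)
$Q = -14$ ($Q = -11 - 3 = -14$)
$E{\left(o,l \right)} = - 7 l - 7 o$
$E{\left(x{\left(Q \right)},n \right)} - \left(-57379 - 121400\right) = \left(\left(-7\right) \left(-279\right) - 7 \left(-5 - 14\right)\right) - \left(-57379 - 121400\right) = \left(1953 - -133\right) - -178779 = \left(1953 + 133\right) + 178779 = 2086 + 178779 = 180865$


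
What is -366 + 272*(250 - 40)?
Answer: 56754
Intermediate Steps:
-366 + 272*(250 - 40) = -366 + 272*210 = -366 + 57120 = 56754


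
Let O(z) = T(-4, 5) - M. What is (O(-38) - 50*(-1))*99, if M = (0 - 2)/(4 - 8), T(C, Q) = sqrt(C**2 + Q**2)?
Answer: 9801/2 + 99*sqrt(41) ≈ 5534.4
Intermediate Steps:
M = 1/2 (M = -2/(-4) = -2*(-1/4) = 1/2 ≈ 0.50000)
O(z) = -1/2 + sqrt(41) (O(z) = sqrt((-4)**2 + 5**2) - 1*1/2 = sqrt(16 + 25) - 1/2 = sqrt(41) - 1/2 = -1/2 + sqrt(41))
(O(-38) - 50*(-1))*99 = ((-1/2 + sqrt(41)) - 50*(-1))*99 = ((-1/2 + sqrt(41)) + 50)*99 = (99/2 + sqrt(41))*99 = 9801/2 + 99*sqrt(41)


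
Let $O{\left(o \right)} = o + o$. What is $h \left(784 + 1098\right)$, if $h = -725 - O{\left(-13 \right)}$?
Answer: $-1315518$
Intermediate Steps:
$O{\left(o \right)} = 2 o$
$h = -699$ ($h = -725 - 2 \left(-13\right) = -725 - -26 = -725 + 26 = -699$)
$h \left(784 + 1098\right) = - 699 \left(784 + 1098\right) = \left(-699\right) 1882 = -1315518$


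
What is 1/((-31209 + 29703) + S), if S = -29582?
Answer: -1/31088 ≈ -3.2167e-5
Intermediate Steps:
1/((-31209 + 29703) + S) = 1/((-31209 + 29703) - 29582) = 1/(-1506 - 29582) = 1/(-31088) = -1/31088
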